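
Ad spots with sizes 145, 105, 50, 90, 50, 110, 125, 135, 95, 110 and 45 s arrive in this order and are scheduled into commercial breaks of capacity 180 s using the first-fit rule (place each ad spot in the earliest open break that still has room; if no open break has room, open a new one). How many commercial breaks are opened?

8

  145 → break 1 (new)  [load 145/180]
  105 → break 2 (new)  [load 105/180]
  50 → break 2  [load 155/180]
  90 → break 3 (new)  [load 90/180]
  50 → break 3  [load 140/180]
  110 → break 4 (new)  [load 110/180]
  125 → break 5 (new)  [load 125/180]
  135 → break 6 (new)  [load 135/180]
  95 → break 7 (new)  [load 95/180]
  110 → break 8 (new)  [load 110/180]
  45 → break 4  [load 155/180]
8 commercial breaks opened.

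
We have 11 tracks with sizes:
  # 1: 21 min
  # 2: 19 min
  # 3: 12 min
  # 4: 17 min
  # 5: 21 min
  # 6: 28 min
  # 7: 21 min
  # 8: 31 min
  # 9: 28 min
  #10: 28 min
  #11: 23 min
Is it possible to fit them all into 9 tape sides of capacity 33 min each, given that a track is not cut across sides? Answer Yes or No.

Total = 249 min; ⌈249/33⌉ = 8.
10 tracks each exceed half the capacity and cannot share a side, forcing at least 10 tape sides.
At least 10 tape sides are required, but only 9 are allowed.

No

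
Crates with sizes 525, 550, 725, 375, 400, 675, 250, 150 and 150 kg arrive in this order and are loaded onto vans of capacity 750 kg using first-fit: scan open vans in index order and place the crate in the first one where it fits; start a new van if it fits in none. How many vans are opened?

  525 → van 1 (new)  [load 525/750]
  550 → van 2 (new)  [load 550/750]
  725 → van 3 (new)  [load 725/750]
  375 → van 4 (new)  [load 375/750]
  400 → van 5 (new)  [load 400/750]
  675 → van 6 (new)  [load 675/750]
  250 → van 4  [load 625/750]
  150 → van 1  [load 675/750]
  150 → van 2  [load 700/750]
6 vans opened.

6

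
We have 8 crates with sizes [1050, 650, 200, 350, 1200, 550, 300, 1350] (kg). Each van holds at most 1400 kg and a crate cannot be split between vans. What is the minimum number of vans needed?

Total = 1350 + 1200 + 1050 + 650 + 550 + 350 + 300 + 200 = 5650 kg.
Lower bound: ⌈5650/1400⌉ = 5 vans.
A packing using 5 vans:
  van 1: 1350 = 1350
  van 2: 1200 + 200 = 1400
  van 3: 1050 + 350 = 1400
  van 4: 650 + 550 = 1200
  van 5: 300 = 300
This matches the lower bound, so 5 is optimal.

5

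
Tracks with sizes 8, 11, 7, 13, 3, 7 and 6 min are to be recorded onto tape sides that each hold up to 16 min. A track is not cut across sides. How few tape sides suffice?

Total = 13 + 11 + 8 + 7 + 7 + 6 + 3 = 55 min.
Lower bound: ⌈55/16⌉ = 4 tape sides.
A packing using 4 tape sides:
  side 1: 13 + 3 = 16
  side 2: 11 = 11
  side 3: 8 + 7 = 15
  side 4: 7 + 6 = 13
This matches the lower bound, so 4 is optimal.

4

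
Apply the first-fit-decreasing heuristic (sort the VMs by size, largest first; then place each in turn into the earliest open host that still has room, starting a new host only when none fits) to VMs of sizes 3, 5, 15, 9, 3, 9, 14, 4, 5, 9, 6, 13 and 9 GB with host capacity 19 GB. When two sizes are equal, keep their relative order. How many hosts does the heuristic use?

6

Sorted descending: 15, 14, 13, 9, 9, 9, 9, 6, 5, 5, 4, 3, 3.
  15 → host 1 (new)  [load 15/19]
  14 → host 2 (new)  [load 14/19]
  13 → host 3 (new)  [load 13/19]
  9 → host 4 (new)  [load 9/19]
  9 → host 4  [load 18/19]
  9 → host 5 (new)  [load 9/19]
  9 → host 5  [load 18/19]
  6 → host 3  [load 19/19]
  5 → host 2  [load 19/19]
  5 → host 6 (new)  [load 5/19]
  4 → host 1  [load 19/19]
  3 → host 6  [load 8/19]
  3 → host 6  [load 11/19]
6 hosts opened.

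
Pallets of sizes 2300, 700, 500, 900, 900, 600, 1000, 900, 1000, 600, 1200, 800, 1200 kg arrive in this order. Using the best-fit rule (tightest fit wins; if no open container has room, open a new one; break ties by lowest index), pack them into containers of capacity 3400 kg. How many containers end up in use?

  2300 → container 1 (new)  [load 2300/3400]
  700 → container 1  [load 3000/3400]
  500 → container 2 (new)  [load 500/3400]
  900 → container 2  [load 1400/3400]
  900 → container 2  [load 2300/3400]
  600 → container 2  [load 2900/3400]
  1000 → container 3 (new)  [load 1000/3400]
  900 → container 3  [load 1900/3400]
  1000 → container 3  [load 2900/3400]
  600 → container 4 (new)  [load 600/3400]
  1200 → container 4  [load 1800/3400]
  800 → container 4  [load 2600/3400]
  1200 → container 5 (new)  [load 1200/3400]
5 containers opened.

5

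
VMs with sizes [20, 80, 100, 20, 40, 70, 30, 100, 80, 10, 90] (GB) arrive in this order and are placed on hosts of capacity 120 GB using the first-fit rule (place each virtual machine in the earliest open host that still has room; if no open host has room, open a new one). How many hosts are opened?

6

  20 → host 1 (new)  [load 20/120]
  80 → host 1  [load 100/120]
  100 → host 2 (new)  [load 100/120]
  20 → host 1  [load 120/120]
  40 → host 3 (new)  [load 40/120]
  70 → host 3  [load 110/120]
  30 → host 4 (new)  [load 30/120]
  100 → host 5 (new)  [load 100/120]
  80 → host 4  [load 110/120]
  10 → host 2  [load 110/120]
  90 → host 6 (new)  [load 90/120]
6 hosts opened.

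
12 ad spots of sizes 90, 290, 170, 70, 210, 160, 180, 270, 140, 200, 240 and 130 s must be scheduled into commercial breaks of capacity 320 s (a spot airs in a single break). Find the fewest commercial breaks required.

Total = 290 + 270 + 240 + 210 + 200 + 180 + 170 + 160 + 140 + 130 + 90 + 70 = 2150 s.
Lower bound: ⌈2150/320⌉ = 7 commercial breaks.
A packing using 8 commercial breaks:
  break 1: 290 = 290
  break 2: 270 = 270
  break 3: 240 + 70 = 310
  break 4: 210 + 90 = 300
  break 5: 200 = 200
  break 6: 180 + 140 = 320
  break 7: 170 + 130 = 300
  break 8: 160 = 160
No arrangement into 7 commercial breaks stays within capacity, so 8 is optimal.

8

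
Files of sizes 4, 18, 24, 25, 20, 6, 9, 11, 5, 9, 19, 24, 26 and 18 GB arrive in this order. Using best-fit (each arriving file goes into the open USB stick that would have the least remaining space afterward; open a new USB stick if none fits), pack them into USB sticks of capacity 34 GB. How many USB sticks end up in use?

8

  4 → USB stick 1 (new)  [load 4/34]
  18 → USB stick 1  [load 22/34]
  24 → USB stick 2 (new)  [load 24/34]
  25 → USB stick 3 (new)  [load 25/34]
  20 → USB stick 4 (new)  [load 20/34]
  6 → USB stick 3  [load 31/34]
  9 → USB stick 2  [load 33/34]
  11 → USB stick 1  [load 33/34]
  5 → USB stick 4  [load 25/34]
  9 → USB stick 4  [load 34/34]
  19 → USB stick 5 (new)  [load 19/34]
  24 → USB stick 6 (new)  [load 24/34]
  26 → USB stick 7 (new)  [load 26/34]
  18 → USB stick 8 (new)  [load 18/34]
8 USB sticks opened.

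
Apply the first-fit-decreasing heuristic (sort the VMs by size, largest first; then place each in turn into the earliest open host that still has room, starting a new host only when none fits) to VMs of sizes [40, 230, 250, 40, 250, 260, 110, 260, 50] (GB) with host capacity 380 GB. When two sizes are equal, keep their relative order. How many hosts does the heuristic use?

Sorted descending: 260, 260, 250, 250, 230, 110, 50, 40, 40.
  260 → host 1 (new)  [load 260/380]
  260 → host 2 (new)  [load 260/380]
  250 → host 3 (new)  [load 250/380]
  250 → host 4 (new)  [load 250/380]
  230 → host 5 (new)  [load 230/380]
  110 → host 1  [load 370/380]
  50 → host 2  [load 310/380]
  40 → host 2  [load 350/380]
  40 → host 3  [load 290/380]
5 hosts opened.

5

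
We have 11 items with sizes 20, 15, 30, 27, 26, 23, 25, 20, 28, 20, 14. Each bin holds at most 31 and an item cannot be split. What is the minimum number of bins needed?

10

Total = 30 + 28 + 27 + 26 + 25 + 23 + 20 + 20 + 20 + 15 + 14 = 248.
Lower bound: ⌈248/31⌉ = 8 bins.
Also, 9 items each exceed 31/2, and no two of those can share a bin, so at least 9 bins are needed.
A packing using 10 bins:
  bin 1: 30 = 30
  bin 2: 28 = 28
  bin 3: 27 = 27
  bin 4: 26 = 26
  bin 5: 25 = 25
  bin 6: 23 = 23
  bin 7: 20 = 20
  bin 8: 20 = 20
  bin 9: 20 = 20
  bin 10: 15 + 14 = 29
No arrangement into 9 bins stays within capacity, so 10 is optimal.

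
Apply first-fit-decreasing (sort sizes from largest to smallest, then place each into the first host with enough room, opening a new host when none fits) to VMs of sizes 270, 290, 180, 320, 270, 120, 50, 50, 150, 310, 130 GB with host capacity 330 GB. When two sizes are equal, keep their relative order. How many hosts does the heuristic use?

Sorted descending: 320, 310, 290, 270, 270, 180, 150, 130, 120, 50, 50.
  320 → host 1 (new)  [load 320/330]
  310 → host 2 (new)  [load 310/330]
  290 → host 3 (new)  [load 290/330]
  270 → host 4 (new)  [load 270/330]
  270 → host 5 (new)  [load 270/330]
  180 → host 6 (new)  [load 180/330]
  150 → host 6  [load 330/330]
  130 → host 7 (new)  [load 130/330]
  120 → host 7  [load 250/330]
  50 → host 4  [load 320/330]
  50 → host 5  [load 320/330]
7 hosts opened.

7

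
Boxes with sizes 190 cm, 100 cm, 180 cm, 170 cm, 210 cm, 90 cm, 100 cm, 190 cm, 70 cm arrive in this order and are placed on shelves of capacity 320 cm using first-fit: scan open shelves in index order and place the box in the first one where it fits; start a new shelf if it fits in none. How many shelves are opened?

  190 → shelf 1 (new)  [load 190/320]
  100 → shelf 1  [load 290/320]
  180 → shelf 2 (new)  [load 180/320]
  170 → shelf 3 (new)  [load 170/320]
  210 → shelf 4 (new)  [load 210/320]
  90 → shelf 2  [load 270/320]
  100 → shelf 3  [load 270/320]
  190 → shelf 5 (new)  [load 190/320]
  70 → shelf 4  [load 280/320]
5 shelves opened.

5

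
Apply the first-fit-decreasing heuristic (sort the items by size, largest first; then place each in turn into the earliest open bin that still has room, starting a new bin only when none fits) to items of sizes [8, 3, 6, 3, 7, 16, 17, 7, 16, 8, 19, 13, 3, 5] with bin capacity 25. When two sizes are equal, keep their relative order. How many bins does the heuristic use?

6

Sorted descending: 19, 17, 16, 16, 13, 8, 8, 7, 7, 6, 5, 3, 3, 3.
  19 → bin 1 (new)  [load 19/25]
  17 → bin 2 (new)  [load 17/25]
  16 → bin 3 (new)  [load 16/25]
  16 → bin 4 (new)  [load 16/25]
  13 → bin 5 (new)  [load 13/25]
  8 → bin 2  [load 25/25]
  8 → bin 3  [load 24/25]
  7 → bin 4  [load 23/25]
  7 → bin 5  [load 20/25]
  6 → bin 1  [load 25/25]
  5 → bin 5  [load 25/25]
  3 → bin 6 (new)  [load 3/25]
  3 → bin 6  [load 6/25]
  3 → bin 6  [load 9/25]
6 bins opened.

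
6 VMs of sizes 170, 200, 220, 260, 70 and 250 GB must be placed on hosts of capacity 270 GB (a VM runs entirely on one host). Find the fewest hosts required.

Total = 260 + 250 + 220 + 200 + 170 + 70 = 1170 GB.
Lower bound: ⌈1170/270⌉ = 5 hosts.
A packing using 5 hosts:
  host 1: 260 = 260
  host 2: 250 = 250
  host 3: 220 = 220
  host 4: 200 + 70 = 270
  host 5: 170 = 170
This matches the lower bound, so 5 is optimal.

5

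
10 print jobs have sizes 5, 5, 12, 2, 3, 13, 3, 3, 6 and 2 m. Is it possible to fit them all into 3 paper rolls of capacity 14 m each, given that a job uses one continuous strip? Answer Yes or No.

Total = 54 m; ⌈54/14⌉ = 4.
At least 4 paper rolls are required, but only 3 are allowed.

No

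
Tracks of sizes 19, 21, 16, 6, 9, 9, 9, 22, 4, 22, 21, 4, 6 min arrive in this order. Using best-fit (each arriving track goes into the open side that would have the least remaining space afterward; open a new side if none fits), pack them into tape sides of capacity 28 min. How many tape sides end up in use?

  19 → side 1 (new)  [load 19/28]
  21 → side 2 (new)  [load 21/28]
  16 → side 3 (new)  [load 16/28]
  6 → side 2  [load 27/28]
  9 → side 1  [load 28/28]
  9 → side 3  [load 25/28]
  9 → side 4 (new)  [load 9/28]
  22 → side 5 (new)  [load 22/28]
  4 → side 5  [load 26/28]
  22 → side 6 (new)  [load 22/28]
  21 → side 7 (new)  [load 21/28]
  4 → side 6  [load 26/28]
  6 → side 7  [load 27/28]
7 tape sides opened.

7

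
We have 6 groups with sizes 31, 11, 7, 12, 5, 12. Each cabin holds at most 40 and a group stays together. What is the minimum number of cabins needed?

Total = 31 + 12 + 12 + 11 + 7 + 5 = 78.
Lower bound: ⌈78/40⌉ = 2 cabins.
A packing using 2 cabins:
  cabin 1: 31 + 7 = 38
  cabin 2: 12 + 12 + 11 + 5 = 40
This matches the lower bound, so 2 is optimal.

2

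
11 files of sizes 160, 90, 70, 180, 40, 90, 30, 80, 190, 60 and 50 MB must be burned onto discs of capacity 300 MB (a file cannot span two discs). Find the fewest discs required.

Total = 190 + 180 + 160 + 90 + 90 + 80 + 70 + 60 + 50 + 40 + 30 = 1040 MB.
Lower bound: ⌈1040/300⌉ = 4 discs.
A packing using 4 discs:
  disc 1: 190 + 90 = 280
  disc 2: 180 + 90 + 30 = 300
  disc 3: 160 + 80 + 60 = 300
  disc 4: 70 + 50 + 40 = 160
This matches the lower bound, so 4 is optimal.

4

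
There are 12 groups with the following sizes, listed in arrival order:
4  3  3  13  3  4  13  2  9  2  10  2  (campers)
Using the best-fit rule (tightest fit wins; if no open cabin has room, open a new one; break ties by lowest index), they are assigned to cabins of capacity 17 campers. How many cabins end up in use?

5

  4 → cabin 1 (new)  [load 4/17]
  3 → cabin 1  [load 7/17]
  3 → cabin 1  [load 10/17]
  13 → cabin 2 (new)  [load 13/17]
  3 → cabin 2  [load 16/17]
  4 → cabin 1  [load 14/17]
  13 → cabin 3 (new)  [load 13/17]
  2 → cabin 1  [load 16/17]
  9 → cabin 4 (new)  [load 9/17]
  2 → cabin 3  [load 15/17]
  10 → cabin 5 (new)  [load 10/17]
  2 → cabin 3  [load 17/17]
5 cabins opened.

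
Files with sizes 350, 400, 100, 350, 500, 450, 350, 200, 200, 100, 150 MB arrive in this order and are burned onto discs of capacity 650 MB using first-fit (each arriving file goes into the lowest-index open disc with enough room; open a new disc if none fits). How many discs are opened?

6

  350 → disc 1 (new)  [load 350/650]
  400 → disc 2 (new)  [load 400/650]
  100 → disc 1  [load 450/650]
  350 → disc 3 (new)  [load 350/650]
  500 → disc 4 (new)  [load 500/650]
  450 → disc 5 (new)  [load 450/650]
  350 → disc 6 (new)  [load 350/650]
  200 → disc 1  [load 650/650]
  200 → disc 2  [load 600/650]
  100 → disc 3  [load 450/650]
  150 → disc 3  [load 600/650]
6 discs opened.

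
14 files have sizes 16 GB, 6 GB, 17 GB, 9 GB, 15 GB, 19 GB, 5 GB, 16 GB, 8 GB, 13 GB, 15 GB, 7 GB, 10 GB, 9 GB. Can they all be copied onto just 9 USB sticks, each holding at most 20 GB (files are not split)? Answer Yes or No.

No

Total = 165 GB; ⌈165/20⌉ = 9.
The bound of 9 does not rule out 9, but exhaustive search shows no assignment into 9 USB sticks of capacity 20 GB exists — the minimum is 10.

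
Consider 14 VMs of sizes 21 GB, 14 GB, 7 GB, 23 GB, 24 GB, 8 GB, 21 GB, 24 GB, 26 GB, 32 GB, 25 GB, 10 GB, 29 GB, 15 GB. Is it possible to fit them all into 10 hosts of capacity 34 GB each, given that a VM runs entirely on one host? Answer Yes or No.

Yes

A valid assignment using 10 hosts:
  host 1: 32 = 32
  host 2: 29 = 29
  host 3: 26 + 8 = 34
  host 4: 25 + 7 = 32
  host 5: 24 + 10 = 34
  host 6: 24 = 24
  host 7: 23 = 23
  host 8: 21 = 21
  host 9: 21 = 21
  host 10: 15 + 14 = 29
Every load is within 34 GB, so 10 hosts suffice.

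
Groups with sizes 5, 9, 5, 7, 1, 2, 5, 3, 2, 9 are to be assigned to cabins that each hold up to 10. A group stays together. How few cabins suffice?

Total = 9 + 9 + 7 + 5 + 5 + 5 + 3 + 2 + 2 + 1 = 48.
Lower bound: ⌈48/10⌉ = 5 cabins.
A packing using 5 cabins:
  cabin 1: 9 + 1 = 10
  cabin 2: 9 = 9
  cabin 3: 7 + 3 = 10
  cabin 4: 5 + 5 = 10
  cabin 5: 5 + 2 + 2 = 9
This matches the lower bound, so 5 is optimal.

5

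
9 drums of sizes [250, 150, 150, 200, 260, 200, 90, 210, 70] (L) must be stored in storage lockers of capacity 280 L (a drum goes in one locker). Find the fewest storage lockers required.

Total = 260 + 250 + 210 + 200 + 200 + 150 + 150 + 90 + 70 = 1580 L.
Lower bound: ⌈1580/280⌉ = 6 storage lockers.
Also, 7 drums each exceed 140 L, and no two of those can share a locker, so at least 7 storage lockers are needed.
A packing using 7 storage lockers:
  locker 1: 260 = 260
  locker 2: 250 = 250
  locker 3: 210 + 70 = 280
  locker 4: 200 = 200
  locker 5: 200 = 200
  locker 6: 150 + 90 = 240
  locker 7: 150 = 150
This matches the lower bound, so 7 is optimal.

7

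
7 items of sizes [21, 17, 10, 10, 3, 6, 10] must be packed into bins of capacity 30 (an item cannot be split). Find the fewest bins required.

Total = 21 + 17 + 10 + 10 + 10 + 6 + 3 = 77.
Lower bound: ⌈77/30⌉ = 3 bins.
A packing using 3 bins:
  bin 1: 21 + 6 + 3 = 30
  bin 2: 17 + 10 = 27
  bin 3: 10 + 10 = 20
This matches the lower bound, so 3 is optimal.

3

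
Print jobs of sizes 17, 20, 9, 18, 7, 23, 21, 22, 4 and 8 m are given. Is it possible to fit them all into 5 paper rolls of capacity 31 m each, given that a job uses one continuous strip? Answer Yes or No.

No

Total = 149 m; ⌈149/31⌉ = 5.
6 print jobs each exceed half the capacity and cannot share a roll, forcing at least 6 paper rolls.
At least 6 paper rolls are required, but only 5 are allowed.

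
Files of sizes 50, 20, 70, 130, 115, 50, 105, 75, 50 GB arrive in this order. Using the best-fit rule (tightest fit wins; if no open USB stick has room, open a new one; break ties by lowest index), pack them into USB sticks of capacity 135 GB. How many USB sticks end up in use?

  50 → USB stick 1 (new)  [load 50/135]
  20 → USB stick 1  [load 70/135]
  70 → USB stick 2 (new)  [load 70/135]
  130 → USB stick 3 (new)  [load 130/135]
  115 → USB stick 4 (new)  [load 115/135]
  50 → USB stick 1  [load 120/135]
  105 → USB stick 5 (new)  [load 105/135]
  75 → USB stick 6 (new)  [load 75/135]
  50 → USB stick 6  [load 125/135]
6 USB sticks opened.

6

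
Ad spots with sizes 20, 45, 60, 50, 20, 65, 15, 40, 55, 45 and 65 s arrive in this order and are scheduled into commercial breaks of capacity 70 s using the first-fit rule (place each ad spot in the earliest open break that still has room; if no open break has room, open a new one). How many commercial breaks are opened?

  20 → break 1 (new)  [load 20/70]
  45 → break 1  [load 65/70]
  60 → break 2 (new)  [load 60/70]
  50 → break 3 (new)  [load 50/70]
  20 → break 3  [load 70/70]
  65 → break 4 (new)  [load 65/70]
  15 → break 5 (new)  [load 15/70]
  40 → break 5  [load 55/70]
  55 → break 6 (new)  [load 55/70]
  45 → break 7 (new)  [load 45/70]
  65 → break 8 (new)  [load 65/70]
8 commercial breaks opened.

8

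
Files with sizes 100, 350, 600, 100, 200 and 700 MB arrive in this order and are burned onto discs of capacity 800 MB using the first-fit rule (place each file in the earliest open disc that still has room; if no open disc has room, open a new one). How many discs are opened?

  100 → disc 1 (new)  [load 100/800]
  350 → disc 1  [load 450/800]
  600 → disc 2 (new)  [load 600/800]
  100 → disc 1  [load 550/800]
  200 → disc 1  [load 750/800]
  700 → disc 3 (new)  [load 700/800]
3 discs opened.

3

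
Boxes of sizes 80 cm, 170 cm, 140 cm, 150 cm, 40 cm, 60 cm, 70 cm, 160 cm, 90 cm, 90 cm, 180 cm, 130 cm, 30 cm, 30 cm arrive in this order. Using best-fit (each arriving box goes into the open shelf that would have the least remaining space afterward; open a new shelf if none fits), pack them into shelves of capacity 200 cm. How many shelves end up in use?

  80 → shelf 1 (new)  [load 80/200]
  170 → shelf 2 (new)  [load 170/200]
  140 → shelf 3 (new)  [load 140/200]
  150 → shelf 4 (new)  [load 150/200]
  40 → shelf 4  [load 190/200]
  60 → shelf 3  [load 200/200]
  70 → shelf 1  [load 150/200]
  160 → shelf 5 (new)  [load 160/200]
  90 → shelf 6 (new)  [load 90/200]
  90 → shelf 6  [load 180/200]
  180 → shelf 7 (new)  [load 180/200]
  130 → shelf 8 (new)  [load 130/200]
  30 → shelf 2  [load 200/200]
  30 → shelf 5  [load 190/200]
8 shelves opened.

8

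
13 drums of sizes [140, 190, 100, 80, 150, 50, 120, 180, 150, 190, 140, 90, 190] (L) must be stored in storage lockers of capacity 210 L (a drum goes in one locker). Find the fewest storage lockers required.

Total = 190 + 190 + 190 + 180 + 150 + 150 + 140 + 140 + 120 + 100 + 90 + 80 + 50 = 1770 L.
Lower bound: ⌈1770/210⌉ = 9 storage lockers.
A packing using 10 storage lockers:
  locker 1: 190 = 190
  locker 2: 190 = 190
  locker 3: 190 = 190
  locker 4: 180 = 180
  locker 5: 150 + 50 = 200
  locker 6: 150 = 150
  locker 7: 140 = 140
  locker 8: 140 = 140
  locker 9: 120 + 90 = 210
  locker 10: 100 + 80 = 180
No arrangement into 9 storage lockers stays within capacity, so 10 is optimal.

10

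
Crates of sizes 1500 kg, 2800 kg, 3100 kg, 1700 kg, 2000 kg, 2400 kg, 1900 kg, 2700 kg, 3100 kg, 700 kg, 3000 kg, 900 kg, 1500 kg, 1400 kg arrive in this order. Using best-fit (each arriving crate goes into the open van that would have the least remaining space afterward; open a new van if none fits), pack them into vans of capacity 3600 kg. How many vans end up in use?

  1500 → van 1 (new)  [load 1500/3600]
  2800 → van 2 (new)  [load 2800/3600]
  3100 → van 3 (new)  [load 3100/3600]
  1700 → van 1  [load 3200/3600]
  2000 → van 4 (new)  [load 2000/3600]
  2400 → van 5 (new)  [load 2400/3600]
  1900 → van 6 (new)  [load 1900/3600]
  2700 → van 7 (new)  [load 2700/3600]
  3100 → van 8 (new)  [load 3100/3600]
  700 → van 2  [load 3500/3600]
  3000 → van 9 (new)  [load 3000/3600]
  900 → van 7  [load 3600/3600]
  1500 → van 4  [load 3500/3600]
  1400 → van 6  [load 3300/3600]
9 vans opened.

9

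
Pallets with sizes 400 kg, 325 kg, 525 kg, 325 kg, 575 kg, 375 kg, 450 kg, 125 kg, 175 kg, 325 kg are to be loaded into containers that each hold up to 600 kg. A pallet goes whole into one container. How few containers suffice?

Total = 575 + 525 + 450 + 400 + 375 + 325 + 325 + 325 + 175 + 125 = 3600 kg.
Lower bound: ⌈3600/600⌉ = 6 containers.
Also, 8 pallets each exceed 300 kg, and no two of those can share a container, so at least 8 containers are needed.
A packing using 8 containers:
  container 1: 575 = 575
  container 2: 525 = 525
  container 3: 450 + 125 = 575
  container 4: 400 + 175 = 575
  container 5: 375 = 375
  container 6: 325 = 325
  container 7: 325 = 325
  container 8: 325 = 325
This matches the lower bound, so 8 is optimal.

8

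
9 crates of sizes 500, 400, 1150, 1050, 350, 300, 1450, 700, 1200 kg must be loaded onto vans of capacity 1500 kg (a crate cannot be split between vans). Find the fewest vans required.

Total = 1450 + 1200 + 1150 + 1050 + 700 + 500 + 400 + 350 + 300 = 7100 kg.
Lower bound: ⌈7100/1500⌉ = 5 vans.
A packing using 5 vans:
  van 1: 1450 = 1450
  van 2: 1200 + 300 = 1500
  van 3: 1150 + 350 = 1500
  van 4: 1050 + 400 = 1450
  van 5: 700 + 500 = 1200
This matches the lower bound, so 5 is optimal.

5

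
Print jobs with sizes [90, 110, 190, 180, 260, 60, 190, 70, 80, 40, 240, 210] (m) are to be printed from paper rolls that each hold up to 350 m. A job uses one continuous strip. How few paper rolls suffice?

6

Total = 260 + 240 + 210 + 190 + 190 + 180 + 110 + 90 + 80 + 70 + 60 + 40 = 1720 m.
Lower bound: ⌈1720/350⌉ = 5 paper rolls.
Also, 6 print jobs each exceed 175 m, and no two of those can share a roll, so at least 6 paper rolls are needed.
A packing using 6 paper rolls:
  roll 1: 260 + 90 = 350
  roll 2: 240 + 110 = 350
  roll 3: 210 + 80 + 60 = 350
  roll 4: 190 + 70 + 40 = 300
  roll 5: 190 = 190
  roll 6: 180 = 180
This matches the lower bound, so 6 is optimal.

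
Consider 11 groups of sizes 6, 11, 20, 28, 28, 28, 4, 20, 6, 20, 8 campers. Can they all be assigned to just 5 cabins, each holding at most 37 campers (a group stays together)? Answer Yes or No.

No

Total = 179 campers; ⌈179/37⌉ = 5.
6 groups each exceed half the capacity and cannot share a cabin, forcing at least 6 cabins.
At least 6 cabins are required, but only 5 are allowed.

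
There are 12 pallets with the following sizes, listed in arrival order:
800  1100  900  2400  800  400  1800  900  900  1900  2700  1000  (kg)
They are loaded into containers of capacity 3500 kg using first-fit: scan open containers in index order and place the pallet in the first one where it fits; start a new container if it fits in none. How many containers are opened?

  800 → container 1 (new)  [load 800/3500]
  1100 → container 1  [load 1900/3500]
  900 → container 1  [load 2800/3500]
  2400 → container 2 (new)  [load 2400/3500]
  800 → container 2  [load 3200/3500]
  400 → container 1  [load 3200/3500]
  1800 → container 3 (new)  [load 1800/3500]
  900 → container 3  [load 2700/3500]
  900 → container 4 (new)  [load 900/3500]
  1900 → container 4  [load 2800/3500]
  2700 → container 5 (new)  [load 2700/3500]
  1000 → container 6 (new)  [load 1000/3500]
6 containers opened.

6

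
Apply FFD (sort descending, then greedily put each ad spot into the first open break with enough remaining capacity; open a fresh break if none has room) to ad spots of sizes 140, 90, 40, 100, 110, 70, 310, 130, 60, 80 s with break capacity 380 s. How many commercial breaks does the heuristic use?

Sorted descending: 310, 140, 130, 110, 100, 90, 80, 70, 60, 40.
  310 → break 1 (new)  [load 310/380]
  140 → break 2 (new)  [load 140/380]
  130 → break 2  [load 270/380]
  110 → break 2  [load 380/380]
  100 → break 3 (new)  [load 100/380]
  90 → break 3  [load 190/380]
  80 → break 3  [load 270/380]
  70 → break 1  [load 380/380]
  60 → break 3  [load 330/380]
  40 → break 3  [load 370/380]
3 commercial breaks opened.

3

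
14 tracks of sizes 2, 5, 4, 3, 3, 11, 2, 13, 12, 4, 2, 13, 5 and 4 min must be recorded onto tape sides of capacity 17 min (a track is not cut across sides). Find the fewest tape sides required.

Total = 13 + 13 + 12 + 11 + 5 + 5 + 4 + 4 + 4 + 3 + 3 + 2 + 2 + 2 = 83 min.
Lower bound: ⌈83/17⌉ = 5 tape sides.
A packing using 5 tape sides:
  side 1: 13 + 4 = 17
  side 2: 13 + 4 = 17
  side 3: 12 + 5 = 17
  side 4: 11 + 5 = 16
  side 5: 4 + 3 + 3 + 2 + 2 + 2 = 16
This matches the lower bound, so 5 is optimal.

5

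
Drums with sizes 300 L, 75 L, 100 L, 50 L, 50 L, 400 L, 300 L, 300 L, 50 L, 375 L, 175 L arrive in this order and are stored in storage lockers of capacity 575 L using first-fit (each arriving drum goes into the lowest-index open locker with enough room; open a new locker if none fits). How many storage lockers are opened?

  300 → locker 1 (new)  [load 300/575]
  75 → locker 1  [load 375/575]
  100 → locker 1  [load 475/575]
  50 → locker 1  [load 525/575]
  50 → locker 1  [load 575/575]
  400 → locker 2 (new)  [load 400/575]
  300 → locker 3 (new)  [load 300/575]
  300 → locker 4 (new)  [load 300/575]
  50 → locker 2  [load 450/575]
  375 → locker 5 (new)  [load 375/575]
  175 → locker 3  [load 475/575]
5 storage lockers opened.

5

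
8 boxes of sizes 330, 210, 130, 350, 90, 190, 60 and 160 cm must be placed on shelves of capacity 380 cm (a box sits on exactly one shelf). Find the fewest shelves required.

Total = 350 + 330 + 210 + 190 + 160 + 130 + 90 + 60 = 1520 cm.
Lower bound: ⌈1520/380⌉ = 4 shelves.
A packing using 5 shelves:
  shelf 1: 350 = 350
  shelf 2: 330 = 330
  shelf 3: 210 + 160 = 370
  shelf 4: 190 + 130 + 60 = 380
  shelf 5: 90 = 90
No arrangement into 4 shelves stays within capacity, so 5 is optimal.

5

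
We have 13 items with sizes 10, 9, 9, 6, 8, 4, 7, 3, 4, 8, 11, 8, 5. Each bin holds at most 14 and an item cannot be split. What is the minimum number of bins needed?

Total = 11 + 10 + 9 + 9 + 8 + 8 + 8 + 7 + 6 + 5 + 4 + 4 + 3 = 92.
Lower bound: ⌈92/14⌉ = 7 bins.
A packing using 8 bins:
  bin 1: 11 + 3 = 14
  bin 2: 10 + 4 = 14
  bin 3: 9 + 5 = 14
  bin 4: 9 + 4 = 13
  bin 5: 8 + 6 = 14
  bin 6: 8 = 8
  bin 7: 8 = 8
  bin 8: 7 = 7
No arrangement into 7 bins stays within capacity, so 8 is optimal.

8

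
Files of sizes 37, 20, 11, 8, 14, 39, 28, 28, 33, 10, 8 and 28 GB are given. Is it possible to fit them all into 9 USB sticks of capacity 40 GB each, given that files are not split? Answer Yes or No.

Yes

A valid assignment using 8 USB sticks:
  USB stick 1: 39 = 39
  USB stick 2: 37 = 37
  USB stick 3: 33 = 33
  USB stick 4: 28 + 11 = 39
  USB stick 5: 28 + 10 = 38
  USB stick 6: 28 + 8 = 36
  USB stick 7: 20 + 14 = 34
  USB stick 8: 8 = 8
That uses only 8 ≤ 9, so 9 USB sticks are enough.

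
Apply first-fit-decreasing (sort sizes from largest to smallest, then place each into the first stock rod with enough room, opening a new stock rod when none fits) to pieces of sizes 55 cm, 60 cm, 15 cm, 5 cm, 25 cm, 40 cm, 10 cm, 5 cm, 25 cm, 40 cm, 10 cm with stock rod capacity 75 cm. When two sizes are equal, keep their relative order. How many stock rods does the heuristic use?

4

Sorted descending: 60, 55, 40, 40, 25, 25, 15, 10, 10, 5, 5.
  60 → stock rod 1 (new)  [load 60/75]
  55 → stock rod 2 (new)  [load 55/75]
  40 → stock rod 3 (new)  [load 40/75]
  40 → stock rod 4 (new)  [load 40/75]
  25 → stock rod 3  [load 65/75]
  25 → stock rod 4  [load 65/75]
  15 → stock rod 1  [load 75/75]
  10 → stock rod 2  [load 65/75]
  10 → stock rod 2  [load 75/75]
  5 → stock rod 3  [load 70/75]
  5 → stock rod 3  [load 75/75]
4 stock rods opened.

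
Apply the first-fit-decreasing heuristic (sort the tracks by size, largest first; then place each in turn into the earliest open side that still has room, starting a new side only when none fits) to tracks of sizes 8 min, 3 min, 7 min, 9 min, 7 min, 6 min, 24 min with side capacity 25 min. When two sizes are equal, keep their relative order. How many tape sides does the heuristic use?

Sorted descending: 24, 9, 8, 7, 7, 6, 3.
  24 → side 1 (new)  [load 24/25]
  9 → side 2 (new)  [load 9/25]
  8 → side 2  [load 17/25]
  7 → side 2  [load 24/25]
  7 → side 3 (new)  [load 7/25]
  6 → side 3  [load 13/25]
  3 → side 3  [load 16/25]
3 tape sides opened.

3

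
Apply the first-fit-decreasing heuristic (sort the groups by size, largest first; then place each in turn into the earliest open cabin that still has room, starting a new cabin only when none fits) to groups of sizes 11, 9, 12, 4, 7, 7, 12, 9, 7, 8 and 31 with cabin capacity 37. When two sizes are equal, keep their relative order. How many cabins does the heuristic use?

4

Sorted descending: 31, 12, 12, 11, 9, 9, 8, 7, 7, 7, 4.
  31 → cabin 1 (new)  [load 31/37]
  12 → cabin 2 (new)  [load 12/37]
  12 → cabin 2  [load 24/37]
  11 → cabin 2  [load 35/37]
  9 → cabin 3 (new)  [load 9/37]
  9 → cabin 3  [load 18/37]
  8 → cabin 3  [load 26/37]
  7 → cabin 3  [load 33/37]
  7 → cabin 4 (new)  [load 7/37]
  7 → cabin 4  [load 14/37]
  4 → cabin 1  [load 35/37]
4 cabins opened.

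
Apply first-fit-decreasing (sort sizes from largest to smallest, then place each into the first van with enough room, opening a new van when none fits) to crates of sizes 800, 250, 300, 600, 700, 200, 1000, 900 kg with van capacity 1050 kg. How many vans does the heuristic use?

Sorted descending: 1000, 900, 800, 700, 600, 300, 250, 200.
  1000 → van 1 (new)  [load 1000/1050]
  900 → van 2 (new)  [load 900/1050]
  800 → van 3 (new)  [load 800/1050]
  700 → van 4 (new)  [load 700/1050]
  600 → van 5 (new)  [load 600/1050]
  300 → van 4  [load 1000/1050]
  250 → van 3  [load 1050/1050]
  200 → van 5  [load 800/1050]
5 vans opened.

5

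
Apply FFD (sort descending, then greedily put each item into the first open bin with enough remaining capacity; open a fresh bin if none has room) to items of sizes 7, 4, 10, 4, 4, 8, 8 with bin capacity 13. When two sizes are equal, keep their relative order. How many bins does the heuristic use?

Sorted descending: 10, 8, 8, 7, 4, 4, 4.
  10 → bin 1 (new)  [load 10/13]
  8 → bin 2 (new)  [load 8/13]
  8 → bin 3 (new)  [load 8/13]
  7 → bin 4 (new)  [load 7/13]
  4 → bin 2  [load 12/13]
  4 → bin 3  [load 12/13]
  4 → bin 4  [load 11/13]
4 bins opened.

4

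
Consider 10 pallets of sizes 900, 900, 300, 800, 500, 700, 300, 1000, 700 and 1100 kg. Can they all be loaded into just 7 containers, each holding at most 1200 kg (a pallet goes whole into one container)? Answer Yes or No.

A valid assignment using 7 containers:
  container 1: 1100 = 1100
  container 2: 1000 = 1000
  container 3: 900 + 300 = 1200
  container 4: 900 + 300 = 1200
  container 5: 800 = 800
  container 6: 700 + 500 = 1200
  container 7: 700 = 700
Every load is within 1200 kg, so 7 containers suffice.

Yes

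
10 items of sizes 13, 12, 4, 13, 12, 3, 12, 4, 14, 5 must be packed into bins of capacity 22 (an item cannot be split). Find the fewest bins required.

Total = 14 + 13 + 13 + 12 + 12 + 12 + 5 + 4 + 4 + 3 = 92.
Lower bound: ⌈92/22⌉ = 5 bins.
Also, 6 items each exceed 11, and no two of those can share a bin, so at least 6 bins are needed.
A packing using 6 bins:
  bin 1: 14 + 5 + 3 = 22
  bin 2: 13 + 4 + 4 = 21
  bin 3: 13 = 13
  bin 4: 12 = 12
  bin 5: 12 = 12
  bin 6: 12 = 12
This matches the lower bound, so 6 is optimal.

6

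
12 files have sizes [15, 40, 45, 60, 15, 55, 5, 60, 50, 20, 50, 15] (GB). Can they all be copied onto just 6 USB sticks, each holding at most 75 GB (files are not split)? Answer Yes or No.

Total = 430 GB; ⌈430/75⌉ = 6.
7 files each exceed half the capacity and cannot share a USB stick, forcing at least 7 USB sticks.
At least 7 USB sticks are required, but only 6 are allowed.

No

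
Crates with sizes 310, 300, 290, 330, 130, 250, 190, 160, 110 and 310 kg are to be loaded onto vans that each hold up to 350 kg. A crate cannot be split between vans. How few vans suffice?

Total = 330 + 310 + 310 + 300 + 290 + 250 + 190 + 160 + 130 + 110 = 2380 kg.
Lower bound: ⌈2380/350⌉ = 7 vans.
A packing using 8 vans:
  van 1: 330 = 330
  van 2: 310 = 310
  van 3: 310 = 310
  van 4: 300 = 300
  van 5: 290 = 290
  van 6: 250 = 250
  van 7: 190 + 160 = 350
  van 8: 130 + 110 = 240
No arrangement into 7 vans stays within capacity, so 8 is optimal.

8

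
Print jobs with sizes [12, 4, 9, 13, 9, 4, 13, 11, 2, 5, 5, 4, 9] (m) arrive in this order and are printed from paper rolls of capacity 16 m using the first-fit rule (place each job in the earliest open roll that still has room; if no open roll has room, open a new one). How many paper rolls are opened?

  12 → roll 1 (new)  [load 12/16]
  4 → roll 1  [load 16/16]
  9 → roll 2 (new)  [load 9/16]
  13 → roll 3 (new)  [load 13/16]
  9 → roll 4 (new)  [load 9/16]
  4 → roll 2  [load 13/16]
  13 → roll 5 (new)  [load 13/16]
  11 → roll 6 (new)  [load 11/16]
  2 → roll 2  [load 15/16]
  5 → roll 4  [load 14/16]
  5 → roll 6  [load 16/16]
  4 → roll 7 (new)  [load 4/16]
  9 → roll 7  [load 13/16]
7 paper rolls opened.

7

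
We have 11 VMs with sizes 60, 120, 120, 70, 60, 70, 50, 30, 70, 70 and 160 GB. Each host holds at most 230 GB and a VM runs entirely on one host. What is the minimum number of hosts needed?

Total = 160 + 120 + 120 + 70 + 70 + 70 + 70 + 60 + 60 + 50 + 30 = 880 GB.
Lower bound: ⌈880/230⌉ = 4 hosts.
A packing using 4 hosts:
  host 1: 160 + 70 = 230
  host 2: 120 + 70 + 30 = 220
  host 3: 120 + 60 + 50 = 230
  host 4: 70 + 70 + 60 = 200
This matches the lower bound, so 4 is optimal.

4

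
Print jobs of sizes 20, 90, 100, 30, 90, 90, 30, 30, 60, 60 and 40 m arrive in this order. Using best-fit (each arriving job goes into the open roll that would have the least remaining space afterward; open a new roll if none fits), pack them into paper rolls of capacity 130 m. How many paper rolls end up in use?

6

  20 → roll 1 (new)  [load 20/130]
  90 → roll 1  [load 110/130]
  100 → roll 2 (new)  [load 100/130]
  30 → roll 2  [load 130/130]
  90 → roll 3 (new)  [load 90/130]
  90 → roll 4 (new)  [load 90/130]
  30 → roll 3  [load 120/130]
  30 → roll 4  [load 120/130]
  60 → roll 5 (new)  [load 60/130]
  60 → roll 5  [load 120/130]
  40 → roll 6 (new)  [load 40/130]
6 paper rolls opened.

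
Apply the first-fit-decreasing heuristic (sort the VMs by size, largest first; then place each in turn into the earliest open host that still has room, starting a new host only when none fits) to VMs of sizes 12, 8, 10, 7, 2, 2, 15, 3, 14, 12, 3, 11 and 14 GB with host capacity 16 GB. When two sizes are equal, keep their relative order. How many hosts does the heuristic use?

8

Sorted descending: 15, 14, 14, 12, 12, 11, 10, 8, 7, 3, 3, 2, 2.
  15 → host 1 (new)  [load 15/16]
  14 → host 2 (new)  [load 14/16]
  14 → host 3 (new)  [load 14/16]
  12 → host 4 (new)  [load 12/16]
  12 → host 5 (new)  [load 12/16]
  11 → host 6 (new)  [load 11/16]
  10 → host 7 (new)  [load 10/16]
  8 → host 8 (new)  [load 8/16]
  7 → host 8  [load 15/16]
  3 → host 4  [load 15/16]
  3 → host 5  [load 15/16]
  2 → host 2  [load 16/16]
  2 → host 3  [load 16/16]
8 hosts opened.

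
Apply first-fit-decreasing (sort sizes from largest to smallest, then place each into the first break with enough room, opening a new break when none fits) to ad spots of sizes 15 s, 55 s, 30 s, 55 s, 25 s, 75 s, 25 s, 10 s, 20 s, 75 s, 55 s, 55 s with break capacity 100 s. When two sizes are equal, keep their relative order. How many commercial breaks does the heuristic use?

Sorted descending: 75, 75, 55, 55, 55, 55, 30, 25, 25, 20, 15, 10.
  75 → break 1 (new)  [load 75/100]
  75 → break 2 (new)  [load 75/100]
  55 → break 3 (new)  [load 55/100]
  55 → break 4 (new)  [load 55/100]
  55 → break 5 (new)  [load 55/100]
  55 → break 6 (new)  [load 55/100]
  30 → break 3  [load 85/100]
  25 → break 1  [load 100/100]
  25 → break 2  [load 100/100]
  20 → break 4  [load 75/100]
  15 → break 3  [load 100/100]
  10 → break 4  [load 85/100]
6 commercial breaks opened.

6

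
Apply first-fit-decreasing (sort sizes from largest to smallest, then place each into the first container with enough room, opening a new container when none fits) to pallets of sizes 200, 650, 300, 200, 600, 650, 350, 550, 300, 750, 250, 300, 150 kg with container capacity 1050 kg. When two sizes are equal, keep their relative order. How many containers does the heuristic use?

Sorted descending: 750, 650, 650, 600, 550, 350, 300, 300, 300, 250, 200, 200, 150.
  750 → container 1 (new)  [load 750/1050]
  650 → container 2 (new)  [load 650/1050]
  650 → container 3 (new)  [load 650/1050]
  600 → container 4 (new)  [load 600/1050]
  550 → container 5 (new)  [load 550/1050]
  350 → container 2  [load 1000/1050]
  300 → container 1  [load 1050/1050]
  300 → container 3  [load 950/1050]
  300 → container 4  [load 900/1050]
  250 → container 5  [load 800/1050]
  200 → container 5  [load 1000/1050]
  200 → container 6 (new)  [load 200/1050]
  150 → container 4  [load 1050/1050]
6 containers opened.

6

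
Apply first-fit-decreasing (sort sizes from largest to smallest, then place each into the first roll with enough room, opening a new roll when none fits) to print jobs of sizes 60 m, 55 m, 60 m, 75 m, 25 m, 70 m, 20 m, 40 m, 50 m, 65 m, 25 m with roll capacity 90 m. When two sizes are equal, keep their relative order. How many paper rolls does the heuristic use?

7

Sorted descending: 75, 70, 65, 60, 60, 55, 50, 40, 25, 25, 20.
  75 → roll 1 (new)  [load 75/90]
  70 → roll 2 (new)  [load 70/90]
  65 → roll 3 (new)  [load 65/90]
  60 → roll 4 (new)  [load 60/90]
  60 → roll 5 (new)  [load 60/90]
  55 → roll 6 (new)  [load 55/90]
  50 → roll 7 (new)  [load 50/90]
  40 → roll 7  [load 90/90]
  25 → roll 3  [load 90/90]
  25 → roll 4  [load 85/90]
  20 → roll 2  [load 90/90]
7 paper rolls opened.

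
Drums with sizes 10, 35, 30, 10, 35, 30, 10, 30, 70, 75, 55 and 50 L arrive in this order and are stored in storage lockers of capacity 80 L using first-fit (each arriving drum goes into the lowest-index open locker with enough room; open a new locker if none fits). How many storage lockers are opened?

7

  10 → locker 1 (new)  [load 10/80]
  35 → locker 1  [load 45/80]
  30 → locker 1  [load 75/80]
  10 → locker 2 (new)  [load 10/80]
  35 → locker 2  [load 45/80]
  30 → locker 2  [load 75/80]
  10 → locker 3 (new)  [load 10/80]
  30 → locker 3  [load 40/80]
  70 → locker 4 (new)  [load 70/80]
  75 → locker 5 (new)  [load 75/80]
  55 → locker 6 (new)  [load 55/80]
  50 → locker 7 (new)  [load 50/80]
7 storage lockers opened.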